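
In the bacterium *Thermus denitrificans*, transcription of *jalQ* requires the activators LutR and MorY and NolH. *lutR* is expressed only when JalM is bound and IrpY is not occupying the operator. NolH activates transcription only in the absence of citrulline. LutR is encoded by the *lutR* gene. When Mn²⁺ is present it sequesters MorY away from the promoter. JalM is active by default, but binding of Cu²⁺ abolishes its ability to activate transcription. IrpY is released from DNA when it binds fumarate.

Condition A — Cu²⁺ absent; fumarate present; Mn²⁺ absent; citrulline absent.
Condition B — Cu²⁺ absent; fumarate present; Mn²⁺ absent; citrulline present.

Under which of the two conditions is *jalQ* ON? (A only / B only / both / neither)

Condition A:
Cu²⁺ is absent, so JalM is active.
Fumarate is present, so IrpY is inactive.
No repressor is bound and JalM is active, so *lutR* is transcribed.
So LutR is produced and active.
Mn²⁺ is absent, so MorY is active.
Citrulline is absent, so NolH is active.
No repressor is bound and LutR and MorY and NolH are active, so *jalQ* is transcribed.
→ *jalQ* is ON in A.
Condition B:
Cu²⁺ is absent, so JalM is active.
Fumarate is present, so IrpY is inactive.
No repressor is bound and JalM is active, so *lutR* is transcribed.
So LutR is produced and active.
Mn²⁺ is absent, so MorY is active.
Citrulline is present, so NolH is inactive.
Required activator NolH is absent, so *jalQ* is not transcribed.
→ *jalQ* is OFF in B.

A only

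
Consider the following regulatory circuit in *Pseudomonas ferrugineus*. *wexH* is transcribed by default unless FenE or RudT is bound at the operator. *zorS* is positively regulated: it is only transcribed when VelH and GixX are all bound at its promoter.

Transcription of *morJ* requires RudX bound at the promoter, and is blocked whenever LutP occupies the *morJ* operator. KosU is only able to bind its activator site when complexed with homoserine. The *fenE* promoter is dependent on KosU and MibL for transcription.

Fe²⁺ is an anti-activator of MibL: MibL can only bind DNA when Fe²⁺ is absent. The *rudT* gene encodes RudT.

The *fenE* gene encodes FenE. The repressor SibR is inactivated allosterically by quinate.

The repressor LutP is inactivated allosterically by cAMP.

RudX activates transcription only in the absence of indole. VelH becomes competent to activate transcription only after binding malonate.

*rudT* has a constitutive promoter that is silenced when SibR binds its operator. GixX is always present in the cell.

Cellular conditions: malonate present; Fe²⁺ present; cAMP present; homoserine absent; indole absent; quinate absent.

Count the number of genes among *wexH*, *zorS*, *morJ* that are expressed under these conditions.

3

Homoserine is absent, so KosU is inactive.
Fe²⁺ is present, so MibL is inactive.
Required activator KosU is absent, so *fenE* is not transcribed.
So FenE is not produced.
Quinate is absent, so SibR is active.
With repressor SibR bound, *rudT* is not transcribed.
So RudT is not produced.
With no repressor bound, *wexH* is transcribed.
→ *wexH* is ON.
Malonate is present, so VelH is active.
GixX is produced constitutively and is active.
No repressor is bound and VelH and GixX are active, so *zorS* is transcribed.
→ *zorS* is ON.
cAMP is present, so LutP is inactive.
Indole is absent, so RudX is active.
No repressor is bound and RudX is active, so *morJ* is transcribed.
→ *morJ* is ON.
3 of the 3 genes are transcribed.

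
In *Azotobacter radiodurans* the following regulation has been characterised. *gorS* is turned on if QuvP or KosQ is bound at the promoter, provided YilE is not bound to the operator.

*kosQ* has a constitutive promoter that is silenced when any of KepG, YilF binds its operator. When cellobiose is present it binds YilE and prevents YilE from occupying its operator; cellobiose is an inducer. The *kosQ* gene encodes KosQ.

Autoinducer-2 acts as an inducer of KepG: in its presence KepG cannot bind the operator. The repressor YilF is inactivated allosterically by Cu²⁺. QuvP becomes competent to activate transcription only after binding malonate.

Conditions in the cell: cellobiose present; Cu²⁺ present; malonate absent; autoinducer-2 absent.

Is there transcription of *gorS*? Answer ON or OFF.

Malonate is absent, so QuvP is inactive.
Cellobiose is present, so YilE is inactive.
Autoinducer-2 is absent, so KepG is active.
Cu²⁺ is present, so YilF is inactive.
With repressor KepG bound, *kosQ* is not transcribed.
So KosQ is not produced.
No activator is available at the *gorS* promoter, so *gorS* is not transcribed.

OFF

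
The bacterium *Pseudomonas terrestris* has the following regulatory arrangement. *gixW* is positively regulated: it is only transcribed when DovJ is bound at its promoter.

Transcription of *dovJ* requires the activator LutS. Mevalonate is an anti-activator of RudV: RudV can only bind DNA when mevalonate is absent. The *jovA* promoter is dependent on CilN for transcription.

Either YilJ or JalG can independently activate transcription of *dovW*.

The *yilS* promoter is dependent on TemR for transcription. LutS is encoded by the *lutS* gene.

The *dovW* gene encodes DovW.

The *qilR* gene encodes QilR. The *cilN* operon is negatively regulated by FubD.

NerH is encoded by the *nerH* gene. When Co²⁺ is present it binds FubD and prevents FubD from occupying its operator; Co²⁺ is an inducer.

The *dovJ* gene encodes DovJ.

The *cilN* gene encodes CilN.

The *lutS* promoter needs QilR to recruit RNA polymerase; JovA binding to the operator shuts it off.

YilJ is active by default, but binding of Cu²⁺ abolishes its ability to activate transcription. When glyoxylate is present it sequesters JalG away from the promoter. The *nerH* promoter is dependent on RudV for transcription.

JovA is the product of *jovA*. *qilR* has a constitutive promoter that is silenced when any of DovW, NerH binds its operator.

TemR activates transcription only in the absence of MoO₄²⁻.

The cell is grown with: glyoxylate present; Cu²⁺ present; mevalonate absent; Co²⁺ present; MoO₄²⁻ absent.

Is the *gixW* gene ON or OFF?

Co²⁺ is present, so FubD is inactive.
With no repressor bound, *cilN* is transcribed.
So CilN is produced and active.
No repressor is bound and CilN is active, so *jovA* is transcribed.
So JovA is produced and active.
Cu²⁺ is present, so YilJ is inactive.
Glyoxylate is present, so JalG is inactive.
No activator is available at the *dovW* promoter, so *dovW* is not transcribed.
So DovW is not produced.
Mevalonate is absent, so RudV is active.
No repressor is bound and RudV is active, so *nerH* is transcribed.
So NerH is produced and active.
With repressor NerH bound, *qilR* is not transcribed.
So QilR is not produced.
With repressor JovA bound, *lutS* is not transcribed.
So LutS is not produced.
Required activator LutS is absent, so *dovJ* is not transcribed.
So DovJ is not produced.
Required activator DovJ is absent, so *gixW* is not transcribed.

OFF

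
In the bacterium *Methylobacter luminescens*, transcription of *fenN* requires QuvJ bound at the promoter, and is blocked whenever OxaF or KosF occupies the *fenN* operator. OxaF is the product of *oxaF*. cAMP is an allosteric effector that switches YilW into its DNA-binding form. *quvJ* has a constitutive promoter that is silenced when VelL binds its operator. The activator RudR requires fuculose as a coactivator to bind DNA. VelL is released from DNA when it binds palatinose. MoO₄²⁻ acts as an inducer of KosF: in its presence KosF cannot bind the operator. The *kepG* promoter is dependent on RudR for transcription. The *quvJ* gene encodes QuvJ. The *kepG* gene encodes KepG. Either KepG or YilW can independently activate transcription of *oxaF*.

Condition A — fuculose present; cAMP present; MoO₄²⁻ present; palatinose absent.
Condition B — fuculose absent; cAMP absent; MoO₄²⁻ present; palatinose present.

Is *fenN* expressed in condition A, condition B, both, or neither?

B only

Condition A:
Fuculose is present, so RudR is active.
No repressor is bound and RudR is active, so *kepG* is transcribed.
So KepG is produced and active.
cAMP is present, so YilW is active.
Activator KepG is present, so *oxaF* is transcribed.
So OxaF is produced and active.
MoO₄²⁻ is present, so KosF is inactive.
Palatinose is absent, so VelL is active.
With repressor VelL bound, *quvJ* is not transcribed.
So QuvJ is not produced.
With repressor OxaF bound, *fenN* is not transcribed.
→ *fenN* is OFF in A.
Condition B:
Fuculose is absent, so RudR is inactive.
Required activator RudR is absent, so *kepG* is not transcribed.
So KepG is not produced.
cAMP is absent, so YilW is inactive.
No activator is available at the *oxaF* promoter, so *oxaF* is not transcribed.
So OxaF is not produced.
MoO₄²⁻ is present, so KosF is inactive.
Palatinose is present, so VelL is inactive.
With no repressor bound, *quvJ* is transcribed.
So QuvJ is produced and active.
No repressor is bound and QuvJ is active, so *fenN* is transcribed.
→ *fenN* is ON in B.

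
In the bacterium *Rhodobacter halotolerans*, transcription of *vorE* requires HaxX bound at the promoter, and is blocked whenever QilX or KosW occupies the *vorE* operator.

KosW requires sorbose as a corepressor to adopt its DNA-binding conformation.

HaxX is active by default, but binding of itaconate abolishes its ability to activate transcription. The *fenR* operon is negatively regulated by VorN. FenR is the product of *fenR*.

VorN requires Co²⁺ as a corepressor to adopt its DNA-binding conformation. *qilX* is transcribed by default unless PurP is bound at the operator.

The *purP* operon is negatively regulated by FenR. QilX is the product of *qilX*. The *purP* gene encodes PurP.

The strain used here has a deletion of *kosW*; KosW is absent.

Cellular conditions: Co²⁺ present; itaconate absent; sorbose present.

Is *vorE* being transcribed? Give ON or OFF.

Itaconate is absent, so HaxX is active.
Co²⁺ is present, so VorN is active.
With repressor VorN bound, *fenR* is not transcribed.
So FenR is not produced.
With no repressor bound, *purP* is transcribed.
So PurP is produced and active.
With repressor PurP bound, *qilX* is not transcribed.
So QilX is not produced.
KosW is non-functional in this strain, so it has no effect.
No repressor is bound and HaxX is active, so *vorE* is transcribed.

ON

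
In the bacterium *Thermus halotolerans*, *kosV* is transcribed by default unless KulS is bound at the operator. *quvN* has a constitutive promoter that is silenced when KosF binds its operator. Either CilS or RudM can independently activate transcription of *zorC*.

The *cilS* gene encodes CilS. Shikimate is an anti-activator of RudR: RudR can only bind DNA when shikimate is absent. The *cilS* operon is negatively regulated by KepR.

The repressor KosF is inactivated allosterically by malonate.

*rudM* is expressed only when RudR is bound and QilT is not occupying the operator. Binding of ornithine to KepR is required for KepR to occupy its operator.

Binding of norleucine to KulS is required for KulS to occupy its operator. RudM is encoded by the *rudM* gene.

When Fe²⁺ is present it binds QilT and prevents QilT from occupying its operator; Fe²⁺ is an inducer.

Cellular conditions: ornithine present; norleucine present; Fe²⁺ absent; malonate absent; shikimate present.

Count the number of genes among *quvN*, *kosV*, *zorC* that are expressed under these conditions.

0

Malonate is absent, so KosF is active.
With repressor KosF bound, *quvN* is not transcribed.
→ *quvN* is OFF.
Norleucine is present, so KulS is active.
With repressor KulS bound, *kosV* is not transcribed.
→ *kosV* is OFF.
Ornithine is present, so KepR is active.
With repressor KepR bound, *cilS* is not transcribed.
So CilS is not produced.
Shikimate is present, so RudR is inactive.
Fe²⁺ is absent, so QilT is active.
With repressor QilT bound, *rudM* is not transcribed.
So RudM is not produced.
No activator is available at the *zorC* promoter, so *zorC* is not transcribed.
→ *zorC* is OFF.
0 of the 3 genes are transcribed.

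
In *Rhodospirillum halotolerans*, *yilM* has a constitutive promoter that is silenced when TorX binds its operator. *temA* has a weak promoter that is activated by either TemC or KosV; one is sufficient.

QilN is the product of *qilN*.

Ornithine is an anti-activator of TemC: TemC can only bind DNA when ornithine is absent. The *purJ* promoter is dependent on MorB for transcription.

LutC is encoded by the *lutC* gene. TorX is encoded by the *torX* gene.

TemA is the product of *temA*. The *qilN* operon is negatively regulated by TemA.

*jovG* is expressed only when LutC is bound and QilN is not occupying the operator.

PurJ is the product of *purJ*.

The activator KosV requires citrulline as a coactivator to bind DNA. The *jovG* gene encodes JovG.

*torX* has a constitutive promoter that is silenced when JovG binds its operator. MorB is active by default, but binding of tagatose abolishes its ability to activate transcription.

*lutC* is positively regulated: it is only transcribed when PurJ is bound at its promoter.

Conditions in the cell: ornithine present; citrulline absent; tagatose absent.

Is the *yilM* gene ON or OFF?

OFF

Tagatose is absent, so MorB is active.
No repressor is bound and MorB is active, so *purJ* is transcribed.
So PurJ is produced and active.
No repressor is bound and PurJ is active, so *lutC* is transcribed.
So LutC is produced and active.
Ornithine is present, so TemC is inactive.
Citrulline is absent, so KosV is inactive.
No activator is available at the *temA* promoter, so *temA* is not transcribed.
So TemA is not produced.
With no repressor bound, *qilN* is transcribed.
So QilN is produced and active.
With repressor QilN bound, *jovG* is not transcribed.
So JovG is not produced.
With no repressor bound, *torX* is transcribed.
So TorX is produced and active.
With repressor TorX bound, *yilM* is not transcribed.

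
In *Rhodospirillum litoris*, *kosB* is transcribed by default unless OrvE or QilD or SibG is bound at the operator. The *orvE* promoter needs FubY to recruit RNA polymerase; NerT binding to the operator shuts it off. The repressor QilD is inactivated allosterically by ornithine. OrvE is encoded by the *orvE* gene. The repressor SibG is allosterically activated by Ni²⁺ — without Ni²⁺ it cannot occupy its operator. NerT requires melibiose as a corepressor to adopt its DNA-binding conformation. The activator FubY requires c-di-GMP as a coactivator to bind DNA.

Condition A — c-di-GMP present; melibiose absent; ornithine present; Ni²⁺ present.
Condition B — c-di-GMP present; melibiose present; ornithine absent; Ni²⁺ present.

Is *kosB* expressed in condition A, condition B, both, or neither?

neither

Condition A:
c-di-GMP is present, so FubY is active.
Melibiose is absent, so NerT is inactive.
No repressor is bound and FubY is active, so *orvE* is transcribed.
So OrvE is produced and active.
Ornithine is present, so QilD is inactive.
Ni²⁺ is present, so SibG is active.
With repressor OrvE bound, *kosB* is not transcribed.
→ *kosB* is OFF in A.
Condition B:
c-di-GMP is present, so FubY is active.
Melibiose is present, so NerT is active.
With repressor NerT bound, *orvE* is not transcribed.
So OrvE is not produced.
Ornithine is absent, so QilD is active.
Ni²⁺ is present, so SibG is active.
With repressor QilD bound, *kosB* is not transcribed.
→ *kosB* is OFF in B.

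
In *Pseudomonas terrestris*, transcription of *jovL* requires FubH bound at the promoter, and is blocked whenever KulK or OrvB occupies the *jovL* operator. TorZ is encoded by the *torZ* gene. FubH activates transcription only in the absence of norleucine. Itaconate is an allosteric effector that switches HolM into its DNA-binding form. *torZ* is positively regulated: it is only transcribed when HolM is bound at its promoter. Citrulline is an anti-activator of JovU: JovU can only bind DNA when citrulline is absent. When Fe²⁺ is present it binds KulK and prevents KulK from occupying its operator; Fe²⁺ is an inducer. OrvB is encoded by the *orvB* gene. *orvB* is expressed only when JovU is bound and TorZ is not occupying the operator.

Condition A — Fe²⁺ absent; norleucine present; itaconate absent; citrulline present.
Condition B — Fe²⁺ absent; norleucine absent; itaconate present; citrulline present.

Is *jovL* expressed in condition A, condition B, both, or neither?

Condition A:
Fe²⁺ is absent, so KulK is active.
Norleucine is present, so FubH is inactive.
Itaconate is absent, so HolM is inactive.
Required activator HolM is absent, so *torZ* is not transcribed.
So TorZ is not produced.
Citrulline is present, so JovU is inactive.
Required activator JovU is absent, so *orvB* is not transcribed.
So OrvB is not produced.
With repressor KulK bound, *jovL* is not transcribed.
→ *jovL* is OFF in A.
Condition B:
Fe²⁺ is absent, so KulK is active.
Norleucine is absent, so FubH is active.
Itaconate is present, so HolM is active.
No repressor is bound and HolM is active, so *torZ* is transcribed.
So TorZ is produced and active.
Citrulline is present, so JovU is inactive.
With repressor TorZ bound, *orvB* is not transcribed.
So OrvB is not produced.
With repressor KulK bound, *jovL* is not transcribed.
→ *jovL* is OFF in B.

neither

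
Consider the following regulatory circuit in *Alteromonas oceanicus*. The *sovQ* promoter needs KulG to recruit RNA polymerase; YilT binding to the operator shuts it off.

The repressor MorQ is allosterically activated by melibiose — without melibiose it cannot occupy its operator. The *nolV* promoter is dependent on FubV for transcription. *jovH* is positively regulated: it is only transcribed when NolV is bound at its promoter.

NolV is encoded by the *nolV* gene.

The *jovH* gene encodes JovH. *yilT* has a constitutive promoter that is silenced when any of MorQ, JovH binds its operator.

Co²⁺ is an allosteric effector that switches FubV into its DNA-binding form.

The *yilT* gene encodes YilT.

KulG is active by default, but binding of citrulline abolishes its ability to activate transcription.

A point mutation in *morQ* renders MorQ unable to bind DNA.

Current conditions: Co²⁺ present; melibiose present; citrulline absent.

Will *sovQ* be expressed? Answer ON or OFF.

MorQ is non-functional in this strain, so it has no effect.
Co²⁺ is present, so FubV is active.
No repressor is bound and FubV is active, so *nolV* is transcribed.
So NolV is produced and active.
No repressor is bound and NolV is active, so *jovH* is transcribed.
So JovH is produced and active.
With repressor JovH bound, *yilT* is not transcribed.
So YilT is not produced.
Citrulline is absent, so KulG is active.
No repressor is bound and KulG is active, so *sovQ* is transcribed.

ON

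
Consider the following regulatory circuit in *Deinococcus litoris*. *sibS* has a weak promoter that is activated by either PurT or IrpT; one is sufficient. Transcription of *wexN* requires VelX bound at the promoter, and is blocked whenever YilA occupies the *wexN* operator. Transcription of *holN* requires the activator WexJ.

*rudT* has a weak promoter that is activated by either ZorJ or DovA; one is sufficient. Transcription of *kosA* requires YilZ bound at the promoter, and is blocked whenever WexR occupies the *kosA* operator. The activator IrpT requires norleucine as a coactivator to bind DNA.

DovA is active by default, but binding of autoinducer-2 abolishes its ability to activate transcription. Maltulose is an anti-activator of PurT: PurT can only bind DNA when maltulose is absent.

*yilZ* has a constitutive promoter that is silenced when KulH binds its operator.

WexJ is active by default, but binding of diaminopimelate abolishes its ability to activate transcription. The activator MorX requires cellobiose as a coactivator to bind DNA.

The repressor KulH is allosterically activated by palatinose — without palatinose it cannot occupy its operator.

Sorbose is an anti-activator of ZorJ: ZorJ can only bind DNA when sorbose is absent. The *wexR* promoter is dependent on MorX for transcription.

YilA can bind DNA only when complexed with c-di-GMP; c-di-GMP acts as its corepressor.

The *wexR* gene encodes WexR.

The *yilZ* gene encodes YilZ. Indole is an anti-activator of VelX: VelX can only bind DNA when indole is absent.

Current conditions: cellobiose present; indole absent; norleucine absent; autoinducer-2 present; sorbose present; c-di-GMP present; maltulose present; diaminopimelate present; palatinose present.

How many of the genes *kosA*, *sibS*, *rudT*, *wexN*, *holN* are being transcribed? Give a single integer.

Cellobiose is present, so MorX is active.
No repressor is bound and MorX is active, so *wexR* is transcribed.
So WexR is produced and active.
Palatinose is present, so KulH is active.
With repressor KulH bound, *yilZ* is not transcribed.
So YilZ is not produced.
With repressor WexR bound, *kosA* is not transcribed.
→ *kosA* is OFF.
Maltulose is present, so PurT is inactive.
Norleucine is absent, so IrpT is inactive.
No activator is available at the *sibS* promoter, so *sibS* is not transcribed.
→ *sibS* is OFF.
Sorbose is present, so ZorJ is inactive.
Autoinducer-2 is present, so DovA is inactive.
No activator is available at the *rudT* promoter, so *rudT* is not transcribed.
→ *rudT* is OFF.
Indole is absent, so VelX is active.
c-di-GMP is present, so YilA is active.
With repressor YilA bound, *wexN* is not transcribed.
→ *wexN* is OFF.
Diaminopimelate is present, so WexJ is inactive.
Required activator WexJ is absent, so *holN* is not transcribed.
→ *holN* is OFF.
0 of the 5 genes are transcribed.

0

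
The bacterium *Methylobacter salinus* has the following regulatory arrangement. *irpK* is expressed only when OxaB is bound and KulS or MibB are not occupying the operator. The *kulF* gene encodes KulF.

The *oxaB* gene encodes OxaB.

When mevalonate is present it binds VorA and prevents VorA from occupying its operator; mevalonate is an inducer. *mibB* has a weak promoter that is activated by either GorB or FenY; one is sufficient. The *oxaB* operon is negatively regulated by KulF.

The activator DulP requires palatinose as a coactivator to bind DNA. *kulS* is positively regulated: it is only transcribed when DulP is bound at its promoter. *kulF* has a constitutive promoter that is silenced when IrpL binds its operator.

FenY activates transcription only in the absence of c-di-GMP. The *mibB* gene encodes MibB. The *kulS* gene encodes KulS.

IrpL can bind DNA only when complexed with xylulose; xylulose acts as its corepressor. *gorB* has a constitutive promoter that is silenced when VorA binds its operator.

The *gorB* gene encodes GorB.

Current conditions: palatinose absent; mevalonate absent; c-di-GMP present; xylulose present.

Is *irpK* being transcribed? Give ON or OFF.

Palatinose is absent, so DulP is inactive.
Required activator DulP is absent, so *kulS* is not transcribed.
So KulS is not produced.
Mevalonate is absent, so VorA is active.
With repressor VorA bound, *gorB* is not transcribed.
So GorB is not produced.
c-di-GMP is present, so FenY is inactive.
No activator is available at the *mibB* promoter, so *mibB* is not transcribed.
So MibB is not produced.
Xylulose is present, so IrpL is active.
With repressor IrpL bound, *kulF* is not transcribed.
So KulF is not produced.
With no repressor bound, *oxaB* is transcribed.
So OxaB is produced and active.
No repressor is bound and OxaB is active, so *irpK* is transcribed.

ON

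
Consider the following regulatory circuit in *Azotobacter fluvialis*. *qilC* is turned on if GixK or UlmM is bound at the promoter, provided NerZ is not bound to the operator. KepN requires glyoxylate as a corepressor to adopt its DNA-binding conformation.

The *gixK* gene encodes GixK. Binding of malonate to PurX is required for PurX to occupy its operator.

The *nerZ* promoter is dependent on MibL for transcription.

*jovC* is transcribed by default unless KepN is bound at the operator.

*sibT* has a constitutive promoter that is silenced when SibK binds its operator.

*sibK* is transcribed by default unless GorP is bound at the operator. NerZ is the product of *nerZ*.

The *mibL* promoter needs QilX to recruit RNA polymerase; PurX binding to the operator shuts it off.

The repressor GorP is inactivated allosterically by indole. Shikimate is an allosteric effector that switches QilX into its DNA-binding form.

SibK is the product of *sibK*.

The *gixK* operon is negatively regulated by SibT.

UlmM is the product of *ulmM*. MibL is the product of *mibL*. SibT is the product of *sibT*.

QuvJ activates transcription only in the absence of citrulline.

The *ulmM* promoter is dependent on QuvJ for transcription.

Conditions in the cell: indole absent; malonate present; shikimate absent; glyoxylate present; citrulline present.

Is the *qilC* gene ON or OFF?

Shikimate is absent, so QilX is inactive.
Malonate is present, so PurX is active.
With repressor PurX bound, *mibL* is not transcribed.
So MibL is not produced.
Required activator MibL is absent, so *nerZ* is not transcribed.
So NerZ is not produced.
Indole is absent, so GorP is active.
With repressor GorP bound, *sibK* is not transcribed.
So SibK is not produced.
With no repressor bound, *sibT* is transcribed.
So SibT is produced and active.
With repressor SibT bound, *gixK* is not transcribed.
So GixK is not produced.
Citrulline is present, so QuvJ is inactive.
Required activator QuvJ is absent, so *ulmM* is not transcribed.
So UlmM is not produced.
No activator is available at the *qilC* promoter, so *qilC* is not transcribed.

OFF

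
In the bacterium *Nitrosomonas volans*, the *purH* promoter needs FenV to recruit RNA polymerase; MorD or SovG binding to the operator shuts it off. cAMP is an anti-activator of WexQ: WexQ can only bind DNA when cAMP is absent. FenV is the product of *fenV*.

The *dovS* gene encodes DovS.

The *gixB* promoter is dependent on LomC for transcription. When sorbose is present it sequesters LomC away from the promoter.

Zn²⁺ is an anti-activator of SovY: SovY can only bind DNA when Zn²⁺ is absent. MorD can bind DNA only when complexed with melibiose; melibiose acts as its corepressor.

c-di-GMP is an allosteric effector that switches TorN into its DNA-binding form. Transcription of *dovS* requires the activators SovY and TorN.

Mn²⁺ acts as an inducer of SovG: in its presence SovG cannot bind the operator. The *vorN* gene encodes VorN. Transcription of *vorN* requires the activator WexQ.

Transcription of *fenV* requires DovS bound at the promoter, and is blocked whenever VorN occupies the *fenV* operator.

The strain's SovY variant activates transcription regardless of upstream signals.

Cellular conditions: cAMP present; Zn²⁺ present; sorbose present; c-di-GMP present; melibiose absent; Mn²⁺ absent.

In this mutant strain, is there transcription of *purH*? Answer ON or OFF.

OFF

cAMP is present, so WexQ is inactive.
Required activator WexQ is absent, so *vorN* is not transcribed.
So VorN is not produced.
SovY is constitutively active in this strain.
c-di-GMP is present, so TorN is active.
No repressor is bound and SovY and TorN are active, so *dovS* is transcribed.
So DovS is produced and active.
No repressor is bound and DovS is active, so *fenV* is transcribed.
So FenV is produced and active.
Melibiose is absent, so MorD is inactive.
Mn²⁺ is absent, so SovG is active.
With repressor SovG bound, *purH* is not transcribed.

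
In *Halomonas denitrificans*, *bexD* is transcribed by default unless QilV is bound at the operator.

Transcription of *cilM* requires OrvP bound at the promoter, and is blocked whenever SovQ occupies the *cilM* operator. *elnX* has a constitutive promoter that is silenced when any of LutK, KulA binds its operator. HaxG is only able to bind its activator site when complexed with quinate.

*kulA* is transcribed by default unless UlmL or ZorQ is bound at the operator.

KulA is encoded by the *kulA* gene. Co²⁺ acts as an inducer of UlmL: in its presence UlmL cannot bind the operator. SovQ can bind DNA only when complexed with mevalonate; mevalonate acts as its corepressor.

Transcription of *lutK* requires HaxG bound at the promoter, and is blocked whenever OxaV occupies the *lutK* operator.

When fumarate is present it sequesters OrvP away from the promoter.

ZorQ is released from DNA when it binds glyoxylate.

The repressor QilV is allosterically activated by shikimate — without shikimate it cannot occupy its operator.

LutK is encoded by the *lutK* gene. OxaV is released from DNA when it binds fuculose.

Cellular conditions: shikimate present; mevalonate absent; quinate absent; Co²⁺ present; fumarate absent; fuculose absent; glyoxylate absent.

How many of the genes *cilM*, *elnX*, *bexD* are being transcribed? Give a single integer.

2

Mevalonate is absent, so SovQ is inactive.
Fumarate is absent, so OrvP is active.
No repressor is bound and OrvP is active, so *cilM* is transcribed.
→ *cilM* is ON.
Fuculose is absent, so OxaV is active.
Quinate is absent, so HaxG is inactive.
With repressor OxaV bound, *lutK* is not transcribed.
So LutK is not produced.
Co²⁺ is present, so UlmL is inactive.
Glyoxylate is absent, so ZorQ is active.
With repressor ZorQ bound, *kulA* is not transcribed.
So KulA is not produced.
With no repressor bound, *elnX* is transcribed.
→ *elnX* is ON.
Shikimate is present, so QilV is active.
With repressor QilV bound, *bexD* is not transcribed.
→ *bexD* is OFF.
2 of the 3 genes are transcribed.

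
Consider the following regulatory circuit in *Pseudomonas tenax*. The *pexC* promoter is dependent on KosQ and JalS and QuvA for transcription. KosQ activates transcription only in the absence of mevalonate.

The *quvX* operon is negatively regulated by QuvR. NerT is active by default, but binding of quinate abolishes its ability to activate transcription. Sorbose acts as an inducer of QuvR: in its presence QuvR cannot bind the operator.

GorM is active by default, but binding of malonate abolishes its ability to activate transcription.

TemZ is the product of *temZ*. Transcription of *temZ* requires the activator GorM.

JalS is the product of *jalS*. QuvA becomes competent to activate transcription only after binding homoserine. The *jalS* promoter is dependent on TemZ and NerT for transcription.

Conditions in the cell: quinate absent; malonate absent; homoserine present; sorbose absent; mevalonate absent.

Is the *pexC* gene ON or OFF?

ON

Mevalonate is absent, so KosQ is active.
Malonate is absent, so GorM is active.
No repressor is bound and GorM is active, so *temZ* is transcribed.
So TemZ is produced and active.
Quinate is absent, so NerT is active.
No repressor is bound and TemZ and NerT are active, so *jalS* is transcribed.
So JalS is produced and active.
Homoserine is present, so QuvA is active.
No repressor is bound and KosQ and JalS and QuvA are active, so *pexC* is transcribed.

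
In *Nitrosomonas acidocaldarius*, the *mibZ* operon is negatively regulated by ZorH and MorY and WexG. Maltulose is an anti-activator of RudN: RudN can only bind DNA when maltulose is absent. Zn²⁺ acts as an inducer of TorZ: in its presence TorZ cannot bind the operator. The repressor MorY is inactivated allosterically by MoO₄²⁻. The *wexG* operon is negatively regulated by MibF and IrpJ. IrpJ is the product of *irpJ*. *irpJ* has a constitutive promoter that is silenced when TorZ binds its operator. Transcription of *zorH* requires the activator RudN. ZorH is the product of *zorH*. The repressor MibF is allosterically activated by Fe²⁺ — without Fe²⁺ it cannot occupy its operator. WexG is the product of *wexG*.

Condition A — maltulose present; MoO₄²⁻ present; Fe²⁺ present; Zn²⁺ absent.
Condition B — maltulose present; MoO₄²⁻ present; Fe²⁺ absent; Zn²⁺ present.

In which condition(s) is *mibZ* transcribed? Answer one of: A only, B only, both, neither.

Condition A:
Maltulose is present, so RudN is inactive.
Required activator RudN is absent, so *zorH* is not transcribed.
So ZorH is not produced.
MoO₄²⁻ is present, so MorY is inactive.
Fe²⁺ is present, so MibF is active.
Zn²⁺ is absent, so TorZ is active.
With repressor TorZ bound, *irpJ* is not transcribed.
So IrpJ is not produced.
With repressor MibF bound, *wexG* is not transcribed.
So WexG is not produced.
With no repressor bound, *mibZ* is transcribed.
→ *mibZ* is ON in A.
Condition B:
Maltulose is present, so RudN is inactive.
Required activator RudN is absent, so *zorH* is not transcribed.
So ZorH is not produced.
MoO₄²⁻ is present, so MorY is inactive.
Fe²⁺ is absent, so MibF is inactive.
Zn²⁺ is present, so TorZ is inactive.
With no repressor bound, *irpJ* is transcribed.
So IrpJ is produced and active.
With repressor IrpJ bound, *wexG* is not transcribed.
So WexG is not produced.
With no repressor bound, *mibZ* is transcribed.
→ *mibZ* is ON in B.

both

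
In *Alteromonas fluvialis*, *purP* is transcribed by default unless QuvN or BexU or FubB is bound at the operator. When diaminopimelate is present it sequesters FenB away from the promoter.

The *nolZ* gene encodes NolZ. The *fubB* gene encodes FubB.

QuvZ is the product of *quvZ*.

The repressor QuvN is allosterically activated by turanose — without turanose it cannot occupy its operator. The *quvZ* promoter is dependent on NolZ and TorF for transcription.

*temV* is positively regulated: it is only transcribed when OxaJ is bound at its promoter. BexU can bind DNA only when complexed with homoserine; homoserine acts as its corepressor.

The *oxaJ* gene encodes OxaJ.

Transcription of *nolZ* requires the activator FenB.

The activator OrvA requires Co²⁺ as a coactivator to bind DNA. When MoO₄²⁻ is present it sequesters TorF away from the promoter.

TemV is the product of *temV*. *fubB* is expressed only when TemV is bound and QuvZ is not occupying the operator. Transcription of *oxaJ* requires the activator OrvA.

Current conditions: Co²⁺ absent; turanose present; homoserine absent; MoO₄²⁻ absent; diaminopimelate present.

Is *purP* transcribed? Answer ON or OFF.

Turanose is present, so QuvN is active.
Homoserine is absent, so BexU is inactive.
Co²⁺ is absent, so OrvA is inactive.
Required activator OrvA is absent, so *oxaJ* is not transcribed.
So OxaJ is not produced.
Required activator OxaJ is absent, so *temV* is not transcribed.
So TemV is not produced.
Diaminopimelate is present, so FenB is inactive.
Required activator FenB is absent, so *nolZ* is not transcribed.
So NolZ is not produced.
MoO₄²⁻ is absent, so TorF is active.
Required activator NolZ is absent, so *quvZ* is not transcribed.
So QuvZ is not produced.
Required activator TemV is absent, so *fubB* is not transcribed.
So FubB is not produced.
With repressor QuvN bound, *purP* is not transcribed.

OFF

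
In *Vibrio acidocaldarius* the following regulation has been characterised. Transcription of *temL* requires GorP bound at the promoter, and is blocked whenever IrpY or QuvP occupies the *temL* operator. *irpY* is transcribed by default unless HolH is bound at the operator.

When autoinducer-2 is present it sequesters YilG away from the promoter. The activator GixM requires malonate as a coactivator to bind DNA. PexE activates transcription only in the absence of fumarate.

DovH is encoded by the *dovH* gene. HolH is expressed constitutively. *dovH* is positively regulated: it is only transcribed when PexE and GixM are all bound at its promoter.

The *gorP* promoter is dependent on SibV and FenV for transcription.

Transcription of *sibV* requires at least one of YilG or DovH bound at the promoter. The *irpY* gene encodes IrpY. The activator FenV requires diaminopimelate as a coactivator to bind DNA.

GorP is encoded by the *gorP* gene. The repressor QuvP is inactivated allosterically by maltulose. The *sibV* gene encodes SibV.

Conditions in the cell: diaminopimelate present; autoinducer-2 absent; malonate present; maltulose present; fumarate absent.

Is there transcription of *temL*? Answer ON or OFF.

ON

HolH is produced constitutively and is active.
With repressor HolH bound, *irpY* is not transcribed.
So IrpY is not produced.
Maltulose is present, so QuvP is inactive.
Autoinducer-2 is absent, so YilG is active.
Fumarate is absent, so PexE is active.
Malonate is present, so GixM is active.
No repressor is bound and PexE and GixM are active, so *dovH* is transcribed.
So DovH is produced and active.
Activator YilG is present, so *sibV* is transcribed.
So SibV is produced and active.
Diaminopimelate is present, so FenV is active.
No repressor is bound and SibV and FenV are active, so *gorP* is transcribed.
So GorP is produced and active.
No repressor is bound and GorP is active, so *temL* is transcribed.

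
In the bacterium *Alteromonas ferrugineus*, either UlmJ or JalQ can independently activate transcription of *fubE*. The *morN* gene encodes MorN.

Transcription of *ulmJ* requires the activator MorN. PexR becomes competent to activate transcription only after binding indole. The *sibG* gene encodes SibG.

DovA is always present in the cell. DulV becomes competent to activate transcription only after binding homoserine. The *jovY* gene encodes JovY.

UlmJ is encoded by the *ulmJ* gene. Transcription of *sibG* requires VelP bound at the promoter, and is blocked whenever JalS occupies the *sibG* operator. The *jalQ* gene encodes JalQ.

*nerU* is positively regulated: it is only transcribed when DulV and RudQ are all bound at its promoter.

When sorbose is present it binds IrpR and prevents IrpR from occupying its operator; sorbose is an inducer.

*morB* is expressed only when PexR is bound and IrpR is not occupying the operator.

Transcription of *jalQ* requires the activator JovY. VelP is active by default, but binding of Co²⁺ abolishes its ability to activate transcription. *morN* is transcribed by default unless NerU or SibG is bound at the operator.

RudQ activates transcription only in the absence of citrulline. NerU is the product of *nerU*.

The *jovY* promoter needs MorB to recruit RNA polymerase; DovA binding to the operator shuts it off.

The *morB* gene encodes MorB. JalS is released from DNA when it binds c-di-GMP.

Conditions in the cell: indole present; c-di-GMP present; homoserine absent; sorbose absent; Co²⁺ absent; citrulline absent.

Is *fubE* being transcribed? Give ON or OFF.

Homoserine is absent, so DulV is inactive.
Citrulline is absent, so RudQ is active.
Required activator DulV is absent, so *nerU* is not transcribed.
So NerU is not produced.
c-di-GMP is present, so JalS is inactive.
Co²⁺ is absent, so VelP is active.
No repressor is bound and VelP is active, so *sibG* is transcribed.
So SibG is produced and active.
With repressor SibG bound, *morN* is not transcribed.
So MorN is not produced.
Required activator MorN is absent, so *ulmJ* is not transcribed.
So UlmJ is not produced.
Sorbose is absent, so IrpR is active.
Indole is present, so PexR is active.
With repressor IrpR bound, *morB* is not transcribed.
So MorB is not produced.
DovA is produced constitutively and is active.
With repressor DovA bound, *jovY* is not transcribed.
So JovY is not produced.
Required activator JovY is absent, so *jalQ* is not transcribed.
So JalQ is not produced.
No activator is available at the *fubE* promoter, so *fubE* is not transcribed.

OFF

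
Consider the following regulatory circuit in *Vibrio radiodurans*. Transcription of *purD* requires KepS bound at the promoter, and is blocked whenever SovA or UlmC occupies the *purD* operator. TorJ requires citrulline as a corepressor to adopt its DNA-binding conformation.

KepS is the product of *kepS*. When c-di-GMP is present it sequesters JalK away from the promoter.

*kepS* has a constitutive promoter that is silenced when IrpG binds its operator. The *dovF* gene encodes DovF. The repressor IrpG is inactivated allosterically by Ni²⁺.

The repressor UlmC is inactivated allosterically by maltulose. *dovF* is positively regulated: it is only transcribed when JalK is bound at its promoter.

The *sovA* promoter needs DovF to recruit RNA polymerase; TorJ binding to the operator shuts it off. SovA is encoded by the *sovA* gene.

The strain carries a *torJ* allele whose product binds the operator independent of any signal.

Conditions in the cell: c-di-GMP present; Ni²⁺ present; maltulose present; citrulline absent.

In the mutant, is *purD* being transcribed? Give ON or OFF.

ON

c-di-GMP is present, so JalK is inactive.
Required activator JalK is absent, so *dovF* is not transcribed.
So DovF is not produced.
TorJ is constitutively active in this strain.
With repressor TorJ bound, *sovA* is not transcribed.
So SovA is not produced.
Ni²⁺ is present, so IrpG is inactive.
With no repressor bound, *kepS* is transcribed.
So KepS is produced and active.
Maltulose is present, so UlmC is inactive.
No repressor is bound and KepS is active, so *purD* is transcribed.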